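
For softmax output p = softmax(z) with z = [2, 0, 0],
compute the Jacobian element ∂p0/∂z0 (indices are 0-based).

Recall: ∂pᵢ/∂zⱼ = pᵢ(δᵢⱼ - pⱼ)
∂p0/∂z0 = 0.1676

p = softmax(z) = [0.787, 0.1065, 0.1065]
p0 = 0.787

∂p0/∂z0 = p0(1 - p0) = 0.787 × (1 - 0.787) = 0.1676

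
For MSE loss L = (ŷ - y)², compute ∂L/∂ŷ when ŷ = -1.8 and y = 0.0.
∂L/∂ŷ = -3.6

∂L/∂ŷ = 2(ŷ - y) = 2(-1.8 - 0.0) = 2(-1.8) = -3.6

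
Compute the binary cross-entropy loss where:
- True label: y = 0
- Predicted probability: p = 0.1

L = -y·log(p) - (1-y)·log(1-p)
L = 0.1054

L = -0·log(0.1) - 1·log(0.9) = -log(0.9) = 0.1054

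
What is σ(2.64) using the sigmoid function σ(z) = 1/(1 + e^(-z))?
0.9334

sigmoid(2.64) = 1/(1 + e^(-2.64)) = 1/(1 + 0.07136) = 0.9334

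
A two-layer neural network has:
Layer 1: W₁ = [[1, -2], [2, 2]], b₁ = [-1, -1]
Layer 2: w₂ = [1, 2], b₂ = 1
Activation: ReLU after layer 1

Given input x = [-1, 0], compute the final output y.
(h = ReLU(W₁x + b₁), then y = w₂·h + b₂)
y = 1

Layer 1 pre-activation: z₁ = [-2, -3]
After ReLU: h = [0, 0]
Layer 2 output: y = 1×0 + 2×0 + 1 = 1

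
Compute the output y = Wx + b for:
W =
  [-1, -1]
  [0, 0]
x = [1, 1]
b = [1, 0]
y = [-1, 0]

Wx = [-1×1 + -1×1, 0×1 + 0×1]
   = [-2, 0]
y = Wx + b = [-2 + 1, 0 + 0] = [-1, 0]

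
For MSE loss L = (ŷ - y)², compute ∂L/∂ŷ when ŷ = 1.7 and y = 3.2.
∂L/∂ŷ = -3.0

∂L/∂ŷ = 2(ŷ - y) = 2(1.7 - 3.2) = 2(-1.5) = -3.0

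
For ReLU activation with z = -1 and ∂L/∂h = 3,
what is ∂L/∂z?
∂L/∂z = 0

h = ReLU(-1) = 0
Since z < 0: ∂h/∂z = 0
∂L/∂z = ∂L/∂h · ∂h/∂z = 3 × 0 = 0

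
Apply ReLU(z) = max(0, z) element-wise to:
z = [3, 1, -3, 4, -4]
h = [3, 1, 0, 4, 0]

ReLU applied element-wise: max(0,3)=3, max(0,1)=1, max(0,-3)=0, max(0,4)=4, max(0,-4)=0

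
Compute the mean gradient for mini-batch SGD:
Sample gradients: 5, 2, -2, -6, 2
Average gradient = 0.2

Average = (1/5)(5 + 2 + -2 + -6 + 2) = 1/5 = 0.2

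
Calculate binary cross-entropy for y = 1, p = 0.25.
L = 1.386

L = -1·log(0.25) - 0·log(0.75) = -log(0.25) = 1.386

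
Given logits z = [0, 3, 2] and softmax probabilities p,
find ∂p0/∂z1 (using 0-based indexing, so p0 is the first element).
∂p0/∂z1 = -0.02477

p = softmax(z) = [0.03512, 0.7054, 0.2595]
p0 = 0.03512, p1 = 0.7054

∂p0/∂z1 = -p0 × p1 = -0.03512 × 0.7054 = -0.02477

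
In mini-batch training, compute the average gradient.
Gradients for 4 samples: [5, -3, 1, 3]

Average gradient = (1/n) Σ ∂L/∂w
Average gradient = 1.5

Average = (1/4)(5 + -3 + 1 + 3) = 6/4 = 1.5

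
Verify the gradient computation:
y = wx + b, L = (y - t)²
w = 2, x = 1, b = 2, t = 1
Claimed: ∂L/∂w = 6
Correct

y = (2)(1) + 2 = 4
∂L/∂y = 2(y - t) = 2(4 - 1) = 6
∂y/∂w = x = 1
∂L/∂w = 6 × 1 = 6

Claimed value: 6
Correct: The correct gradient is 6.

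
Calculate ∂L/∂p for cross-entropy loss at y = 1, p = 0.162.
∂L/∂p = -6.173

∂L/∂p = -y/p + (1-y)/(1-p) = -1/0.162 + 0 = -6.173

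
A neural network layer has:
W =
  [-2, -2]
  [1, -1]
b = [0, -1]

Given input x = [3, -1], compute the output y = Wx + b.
y = [-4, 3]

Wx = [-2×3 + -2×-1, 1×3 + -1×-1]
   = [-4, 4]
y = Wx + b = [-4 + 0, 4 + -1] = [-4, 3]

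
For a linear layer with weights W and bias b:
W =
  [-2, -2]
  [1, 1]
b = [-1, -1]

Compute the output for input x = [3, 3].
y = [-13, 5]

Wx = [-2×3 + -2×3, 1×3 + 1×3]
   = [-12, 6]
y = Wx + b = [-12 + -1, 6 + -1] = [-13, 5]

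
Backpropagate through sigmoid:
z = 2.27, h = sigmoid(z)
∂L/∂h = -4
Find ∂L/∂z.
∂L/∂z = -0.3395

σ(2.27) = 0.9064
σ'(2.27) = σ(2.27)(1 - σ(2.27)) = 0.9064 × 0.09364 = 0.08487
∂L/∂z = ∂L/∂h · σ'(z) = -4 × 0.08487 = -0.3395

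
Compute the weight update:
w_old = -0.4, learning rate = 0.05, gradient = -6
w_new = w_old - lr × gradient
w_new = -0.1

w_new = w - η·∂L/∂w = -0.4 - 0.05×(-6) = -0.4 - (-0.3) = -0.1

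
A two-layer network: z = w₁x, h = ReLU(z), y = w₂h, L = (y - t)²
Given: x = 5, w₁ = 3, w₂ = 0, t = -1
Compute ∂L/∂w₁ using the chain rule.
∂L/∂w₁ = 0

Forward pass:
z = w₁x = 3×5 = 15
h = ReLU(15) = 15
y = w₂h = 0×15 = 0

Backward pass:
∂L/∂y = 2(y - t) = 2(0 - -1) = 2
∂y/∂h = w₂ = 0
∂h/∂z = 1 (ReLU derivative)
∂z/∂w₁ = x = 5

∂L/∂w₁ = 2 × 0 × 1 × 5 = 0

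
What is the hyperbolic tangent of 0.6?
0.537

tanh(0.6) = (e^(0.6) - e^(-0.6))/(e^(0.6) + e^(-0.6)) = 0.537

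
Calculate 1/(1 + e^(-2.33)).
0.9113

sigmoid(2.33) = 1/(1 + e^(-2.33)) = 1/(1 + 0.0973) = 0.9113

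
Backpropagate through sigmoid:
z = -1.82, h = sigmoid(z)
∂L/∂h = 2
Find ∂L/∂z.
∂L/∂z = 0.24

σ(-1.82) = 0.1394
σ'(-1.82) = σ(-1.82)(1 - σ(-1.82)) = 0.1394 × 0.8606 = 0.12
∂L/∂z = ∂L/∂h · σ'(z) = 2 × 0.12 = 0.24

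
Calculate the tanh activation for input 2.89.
0.9938

tanh(2.89) = (e^(2.89) - e^(-2.89))/(e^(2.89) + e^(-2.89)) = 0.9938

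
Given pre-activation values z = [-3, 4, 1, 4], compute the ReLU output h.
h = [0, 4, 1, 4]

ReLU applied element-wise: max(0,-3)=0, max(0,4)=4, max(0,1)=1, max(0,4)=4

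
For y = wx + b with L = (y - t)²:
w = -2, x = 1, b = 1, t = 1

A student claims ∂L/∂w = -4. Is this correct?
Correct

y = (-2)(1) + 1 = -1
∂L/∂y = 2(y - t) = 2(-1 - 1) = -4
∂y/∂w = x = 1
∂L/∂w = -4 × 1 = -4

Claimed value: -4
Correct: The correct gradient is -4.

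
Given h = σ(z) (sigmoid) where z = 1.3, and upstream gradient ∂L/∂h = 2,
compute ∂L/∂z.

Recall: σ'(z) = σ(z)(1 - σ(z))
∂L/∂z = 0.3366

σ(1.3) = 0.7858
σ'(1.3) = σ(1.3)(1 - σ(1.3)) = 0.7858 × 0.2142 = 0.1683
∂L/∂z = ∂L/∂h · σ'(z) = 2 × 0.1683 = 0.3366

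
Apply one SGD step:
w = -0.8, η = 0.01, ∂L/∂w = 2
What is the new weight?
w_new = -0.82

w_new = w - η·∂L/∂w = -0.8 - 0.01×(2) = -0.8 - (0.02) = -0.82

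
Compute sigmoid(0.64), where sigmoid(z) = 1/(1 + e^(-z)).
0.6548

sigmoid(0.64) = 1/(1 + e^(-0.64)) = 1/(1 + 0.5273) = 0.6548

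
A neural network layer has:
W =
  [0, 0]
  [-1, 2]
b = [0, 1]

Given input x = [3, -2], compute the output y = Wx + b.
y = [0, -6]

Wx = [0×3 + 0×-2, -1×3 + 2×-2]
   = [0, -7]
y = Wx + b = [0 + 0, -7 + 1] = [0, -6]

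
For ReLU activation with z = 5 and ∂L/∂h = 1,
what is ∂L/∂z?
∂L/∂z = 1

h = ReLU(5) = 5
Since z > 0: ∂h/∂z = 1
∂L/∂z = ∂L/∂h · ∂h/∂z = 1 × 1 = 1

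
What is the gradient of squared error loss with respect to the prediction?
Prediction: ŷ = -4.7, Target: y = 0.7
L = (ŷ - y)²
∂L/∂ŷ = -10.8

∂L/∂ŷ = 2(ŷ - y) = 2(-4.7 - 0.7) = 2(-5.4) = -10.8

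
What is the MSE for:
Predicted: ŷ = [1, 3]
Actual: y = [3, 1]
MSE = 4

MSE = (1/2)((1-3)² + (3-1)²) = (1/2)(4 + 4) = 4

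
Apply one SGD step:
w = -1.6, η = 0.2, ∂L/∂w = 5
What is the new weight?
w_new = -2.6

w_new = w - η·∂L/∂w = -1.6 - 0.2×(5) = -1.6 - (1) = -2.6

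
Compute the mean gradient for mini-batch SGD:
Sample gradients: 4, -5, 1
Average gradient = 0

Average = (1/3)(4 + -5 + 1) = 0/3 = 0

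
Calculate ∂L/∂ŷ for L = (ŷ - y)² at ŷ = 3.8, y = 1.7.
∂L/∂ŷ = 4.2

∂L/∂ŷ = 2(ŷ - y) = 2(3.8 - 1.7) = 2(2.1) = 4.2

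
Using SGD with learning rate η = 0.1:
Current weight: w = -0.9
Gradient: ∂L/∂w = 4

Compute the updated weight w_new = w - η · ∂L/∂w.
w_new = -1.3

w_new = w - η·∂L/∂w = -0.9 - 0.1×(4) = -0.9 - (0.4) = -1.3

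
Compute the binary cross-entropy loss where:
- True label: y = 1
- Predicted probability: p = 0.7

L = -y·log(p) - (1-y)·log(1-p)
L = 0.3567

L = -1·log(0.7) - 0·log(0.3) = -log(0.7) = 0.3567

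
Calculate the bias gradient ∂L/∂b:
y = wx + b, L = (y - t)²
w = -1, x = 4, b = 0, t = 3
∂L/∂b = -14

y = wx + b = (-1)(4) + 0 = -4
∂L/∂y = 2(y - t) = 2(-4 - 3) = -14
∂y/∂b = 1
∂L/∂b = ∂L/∂y · ∂y/∂b = -14 × 1 = -14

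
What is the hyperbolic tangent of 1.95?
0.9603

tanh(1.95) = (e^(1.95) - e^(-1.95))/(e^(1.95) + e^(-1.95)) = 0.9603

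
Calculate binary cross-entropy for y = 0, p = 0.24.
L = 0.2744

L = -0·log(0.24) - 1·log(0.76) = -log(0.76) = 0.2744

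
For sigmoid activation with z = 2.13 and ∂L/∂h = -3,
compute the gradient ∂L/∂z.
∂L/∂z = -0.2848

σ(2.13) = 0.8938
σ'(2.13) = σ(2.13)(1 - σ(2.13)) = 0.8938 × 0.1062 = 0.09493
∂L/∂z = ∂L/∂h · σ'(z) = -3 × 0.09493 = -0.2848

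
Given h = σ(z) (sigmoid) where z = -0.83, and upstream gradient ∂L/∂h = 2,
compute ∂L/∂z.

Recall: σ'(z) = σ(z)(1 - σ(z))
∂L/∂z = 0.4229

σ(-0.83) = 0.3036
σ'(-0.83) = σ(-0.83)(1 - σ(-0.83)) = 0.3036 × 0.6964 = 0.2114
∂L/∂z = ∂L/∂h · σ'(z) = 2 × 0.2114 = 0.4229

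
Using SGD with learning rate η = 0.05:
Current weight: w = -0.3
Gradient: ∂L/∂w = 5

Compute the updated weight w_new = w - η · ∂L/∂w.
w_new = -0.55

w_new = w - η·∂L/∂w = -0.3 - 0.05×(5) = -0.3 - (0.25) = -0.55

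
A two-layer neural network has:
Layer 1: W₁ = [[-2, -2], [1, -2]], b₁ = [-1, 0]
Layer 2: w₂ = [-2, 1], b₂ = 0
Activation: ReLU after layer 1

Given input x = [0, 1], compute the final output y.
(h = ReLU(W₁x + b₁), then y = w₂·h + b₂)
y = 0

Layer 1 pre-activation: z₁ = [-3, -2]
After ReLU: h = [0, 0]
Layer 2 output: y = -2×0 + 1×0 + 0 = 0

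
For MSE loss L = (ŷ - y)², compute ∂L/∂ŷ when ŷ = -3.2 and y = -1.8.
∂L/∂ŷ = -2.8

∂L/∂ŷ = 2(ŷ - y) = 2(-3.2 - -1.8) = 2(-1.4) = -2.8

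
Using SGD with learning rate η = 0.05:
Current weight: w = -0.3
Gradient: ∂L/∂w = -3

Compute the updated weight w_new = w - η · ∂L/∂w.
w_new = -0.15

w_new = w - η·∂L/∂w = -0.3 - 0.05×(-3) = -0.3 - (-0.15) = -0.15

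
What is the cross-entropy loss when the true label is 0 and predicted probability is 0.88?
L = 2.12

L = -0·log(0.88) - 1·log(0.12) = -log(0.12) = 2.12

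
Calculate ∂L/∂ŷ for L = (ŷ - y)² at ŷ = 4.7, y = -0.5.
∂L/∂ŷ = 10.4

∂L/∂ŷ = 2(ŷ - y) = 2(4.7 - -0.5) = 2(5.2) = 10.4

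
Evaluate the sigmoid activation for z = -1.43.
0.1931

sigmoid(-1.43) = 1/(1 + e^(1.43)) = 1/(1 + 4.179) = 0.1931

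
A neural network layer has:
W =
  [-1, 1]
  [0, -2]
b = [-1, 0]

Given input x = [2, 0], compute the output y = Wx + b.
y = [-3, 0]

Wx = [-1×2 + 1×0, 0×2 + -2×0]
   = [-2, 0]
y = Wx + b = [-2 + -1, 0 + 0] = [-3, 0]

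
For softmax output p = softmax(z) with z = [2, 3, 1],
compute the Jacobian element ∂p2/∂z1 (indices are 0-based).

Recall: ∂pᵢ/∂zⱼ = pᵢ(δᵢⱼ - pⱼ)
∂p2/∂z1 = -0.05989

p = softmax(z) = [0.2447, 0.6652, 0.09003]
p2 = 0.09003, p1 = 0.6652

∂p2/∂z1 = -p2 × p1 = -0.09003 × 0.6652 = -0.05989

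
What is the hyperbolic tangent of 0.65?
0.5717

tanh(0.65) = (e^(0.65) - e^(-0.65))/(e^(0.65) + e^(-0.65)) = 0.5717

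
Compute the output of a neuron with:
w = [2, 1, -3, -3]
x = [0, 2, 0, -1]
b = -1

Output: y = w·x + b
y = 4

y = (2)(0) + (1)(2) + (-3)(0) + (-3)(-1) + -1 = 4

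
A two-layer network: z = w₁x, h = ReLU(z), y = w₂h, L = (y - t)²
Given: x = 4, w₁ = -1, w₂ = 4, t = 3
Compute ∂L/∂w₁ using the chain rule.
∂L/∂w₁ = 0

Forward pass:
z = w₁x = -1×4 = -4
h = ReLU(-4) = 0
y = w₂h = 4×0 = 0

Backward pass:
∂L/∂y = 2(y - t) = 2(0 - 3) = -6
∂y/∂h = w₂ = 4
∂h/∂z = 0 (ReLU derivative)
∂z/∂w₁ = x = 4

∂L/∂w₁ = -6 × 4 × 0 × 4 = 0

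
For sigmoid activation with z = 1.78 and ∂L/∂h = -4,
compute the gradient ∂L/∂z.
∂L/∂z = -0.4939

σ(1.78) = 0.8557
σ'(1.78) = σ(1.78)(1 - σ(1.78)) = 0.8557 × 0.1443 = 0.1235
∂L/∂z = ∂L/∂h · σ'(z) = -4 × 0.1235 = -0.4939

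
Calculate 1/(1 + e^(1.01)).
0.267

sigmoid(-1.01) = 1/(1 + e^(1.01)) = 1/(1 + 2.746) = 0.267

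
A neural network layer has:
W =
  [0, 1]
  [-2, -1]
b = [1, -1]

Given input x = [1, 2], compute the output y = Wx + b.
y = [3, -5]

Wx = [0×1 + 1×2, -2×1 + -1×2]
   = [2, -4]
y = Wx + b = [2 + 1, -4 + -1] = [3, -5]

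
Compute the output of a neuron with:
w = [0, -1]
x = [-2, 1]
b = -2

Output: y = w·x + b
y = -3

y = (0)(-2) + (-1)(1) + -2 = -3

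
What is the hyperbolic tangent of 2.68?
0.9906

tanh(2.68) = (e^(2.68) - e^(-2.68))/(e^(2.68) + e^(-2.68)) = 0.9906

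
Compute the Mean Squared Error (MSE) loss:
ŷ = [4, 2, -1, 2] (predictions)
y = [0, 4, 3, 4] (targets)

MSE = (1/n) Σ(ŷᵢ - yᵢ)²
MSE = 10

MSE = (1/4)((4-0)² + (2-4)² + (-1-3)² + (2-4)²) = (1/4)(16 + 4 + 16 + 4) = 10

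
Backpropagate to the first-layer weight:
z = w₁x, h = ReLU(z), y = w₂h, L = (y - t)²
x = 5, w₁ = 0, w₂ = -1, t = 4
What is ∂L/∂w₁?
∂L/∂w₁ = 0

Forward pass:
z = w₁x = 0×5 = 0
h = ReLU(0) = 0
y = w₂h = -1×0 = 0

Backward pass:
∂L/∂y = 2(y - t) = 2(0 - 4) = -8
∂y/∂h = w₂ = -1
∂h/∂z = 0 (ReLU derivative)
∂z/∂w₁ = x = 5

∂L/∂w₁ = -8 × -1 × 0 × 5 = 0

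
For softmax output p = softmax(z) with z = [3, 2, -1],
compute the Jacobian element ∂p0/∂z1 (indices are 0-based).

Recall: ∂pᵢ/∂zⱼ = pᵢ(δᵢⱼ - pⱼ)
∂p0/∂z1 = -0.1915

p = softmax(z) = [0.7214, 0.2654, 0.01321]
p0 = 0.7214, p1 = 0.2654

∂p0/∂z1 = -p0 × p1 = -0.7214 × 0.2654 = -0.1915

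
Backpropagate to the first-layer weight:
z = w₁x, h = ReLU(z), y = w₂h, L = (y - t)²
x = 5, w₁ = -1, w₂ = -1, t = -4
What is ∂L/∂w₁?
∂L/∂w₁ = 0

Forward pass:
z = w₁x = -1×5 = -5
h = ReLU(-5) = 0
y = w₂h = -1×0 = 0

Backward pass:
∂L/∂y = 2(y - t) = 2(0 - -4) = 8
∂y/∂h = w₂ = -1
∂h/∂z = 0 (ReLU derivative)
∂z/∂w₁ = x = 5

∂L/∂w₁ = 8 × -1 × 0 × 5 = 0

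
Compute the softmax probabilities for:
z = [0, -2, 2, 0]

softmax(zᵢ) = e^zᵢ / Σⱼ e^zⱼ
p = [0.105, 0.0142, 0.7758, 0.105]

exp(z) = [1, 0.1353, 7.389, 1]
Sum = 9.524
p = [0.105, 0.0142, 0.7758, 0.105]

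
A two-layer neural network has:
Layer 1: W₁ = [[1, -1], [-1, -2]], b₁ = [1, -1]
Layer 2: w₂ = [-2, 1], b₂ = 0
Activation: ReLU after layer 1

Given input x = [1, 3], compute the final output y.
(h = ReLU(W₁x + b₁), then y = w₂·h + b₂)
y = 0

Layer 1 pre-activation: z₁ = [-1, -8]
After ReLU: h = [0, 0]
Layer 2 output: y = -2×0 + 1×0 + 0 = 0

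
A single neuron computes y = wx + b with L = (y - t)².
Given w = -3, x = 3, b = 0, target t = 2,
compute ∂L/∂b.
∂L/∂b = -22

y = wx + b = (-3)(3) + 0 = -9
∂L/∂y = 2(y - t) = 2(-9 - 2) = -22
∂y/∂b = 1
∂L/∂b = ∂L/∂y · ∂y/∂b = -22 × 1 = -22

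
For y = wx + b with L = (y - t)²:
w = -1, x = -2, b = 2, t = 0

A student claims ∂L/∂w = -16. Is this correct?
Correct

y = (-1)(-2) + 2 = 4
∂L/∂y = 2(y - t) = 2(4 - 0) = 8
∂y/∂w = x = -2
∂L/∂w = 8 × -2 = -16

Claimed value: -16
Correct: The correct gradient is -16.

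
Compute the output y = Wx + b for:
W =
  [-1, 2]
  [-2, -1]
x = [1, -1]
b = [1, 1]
y = [-2, 0]

Wx = [-1×1 + 2×-1, -2×1 + -1×-1]
   = [-3, -1]
y = Wx + b = [-3 + 1, -1 + 1] = [-2, 0]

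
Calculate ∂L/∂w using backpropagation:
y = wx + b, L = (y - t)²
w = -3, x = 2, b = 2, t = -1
∂L/∂w = -12

y = wx + b = (-3)(2) + 2 = -4
∂L/∂y = 2(y - t) = 2(-4 - -1) = -6
∂y/∂w = x = 2
∂L/∂w = ∂L/∂y · ∂y/∂w = -6 × 2 = -12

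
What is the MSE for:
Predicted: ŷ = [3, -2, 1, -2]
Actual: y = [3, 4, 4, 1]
MSE = 13.5

MSE = (1/4)((3-3)² + (-2-4)² + (1-4)² + (-2-1)²) = (1/4)(0 + 36 + 9 + 9) = 13.5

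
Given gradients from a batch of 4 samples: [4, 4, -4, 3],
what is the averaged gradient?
Average gradient = 1.75

Average = (1/4)(4 + 4 + -4 + 3) = 7/4 = 1.75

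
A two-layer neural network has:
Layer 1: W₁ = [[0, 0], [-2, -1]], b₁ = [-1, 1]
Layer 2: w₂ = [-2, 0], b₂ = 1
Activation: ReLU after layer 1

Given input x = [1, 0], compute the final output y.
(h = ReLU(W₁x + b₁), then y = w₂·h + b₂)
y = 1

Layer 1 pre-activation: z₁ = [-1, -1]
After ReLU: h = [0, 0]
Layer 2 output: y = -2×0 + 0×0 + 1 = 1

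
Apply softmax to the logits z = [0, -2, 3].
p = [0.0471, 0.0064, 0.9465]

exp(z) = [1, 0.1353, 20.09]
Sum = 21.22
p = [0.0471, 0.0064, 0.9465]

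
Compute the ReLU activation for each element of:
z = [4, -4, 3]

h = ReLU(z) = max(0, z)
h = [4, 0, 3]

ReLU applied element-wise: max(0,4)=4, max(0,-4)=0, max(0,3)=3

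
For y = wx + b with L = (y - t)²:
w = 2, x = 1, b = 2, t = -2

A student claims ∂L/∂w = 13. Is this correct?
Incorrect

y = (2)(1) + 2 = 4
∂L/∂y = 2(y - t) = 2(4 - -2) = 12
∂y/∂w = x = 1
∂L/∂w = 12 × 1 = 12

Claimed value: 13
Incorrect: The correct gradient is 12.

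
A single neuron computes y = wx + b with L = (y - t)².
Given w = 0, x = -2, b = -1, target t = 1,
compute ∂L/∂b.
∂L/∂b = -4

y = wx + b = (0)(-2) + -1 = -1
∂L/∂y = 2(y - t) = 2(-1 - 1) = -4
∂y/∂b = 1
∂L/∂b = ∂L/∂y · ∂y/∂b = -4 × 1 = -4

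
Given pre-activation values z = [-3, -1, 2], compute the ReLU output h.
h = [0, 0, 2]

ReLU applied element-wise: max(0,-3)=0, max(0,-1)=0, max(0,2)=2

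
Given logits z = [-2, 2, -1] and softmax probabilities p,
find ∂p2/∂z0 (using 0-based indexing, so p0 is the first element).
∂p2/∂z0 = -0.0007993

p = softmax(z) = [0.01715, 0.9362, 0.04661]
p2 = 0.04661, p0 = 0.01715

∂p2/∂z0 = -p2 × p0 = -0.04661 × 0.01715 = -0.0007993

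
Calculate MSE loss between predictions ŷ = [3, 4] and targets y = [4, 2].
MSE = 2.5

MSE = (1/2)((3-4)² + (4-2)²) = (1/2)(1 + 4) = 2.5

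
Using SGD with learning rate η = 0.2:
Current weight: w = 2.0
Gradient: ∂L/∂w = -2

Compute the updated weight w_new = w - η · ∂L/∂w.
w_new = 2.4

w_new = w - η·∂L/∂w = 2.0 - 0.2×(-2) = 2.0 - (-0.4) = 2.4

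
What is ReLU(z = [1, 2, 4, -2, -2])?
h = [1, 2, 4, 0, 0]

ReLU applied element-wise: max(0,1)=1, max(0,2)=2, max(0,4)=4, max(0,-2)=0, max(0,-2)=0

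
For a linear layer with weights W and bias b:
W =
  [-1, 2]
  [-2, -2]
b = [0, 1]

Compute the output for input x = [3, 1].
y = [-1, -7]

Wx = [-1×3 + 2×1, -2×3 + -2×1]
   = [-1, -8]
y = Wx + b = [-1 + 0, -8 + 1] = [-1, -7]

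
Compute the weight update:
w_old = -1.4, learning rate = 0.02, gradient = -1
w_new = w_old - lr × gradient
w_new = -1.38

w_new = w - η·∂L/∂w = -1.4 - 0.02×(-1) = -1.4 - (-0.02) = -1.38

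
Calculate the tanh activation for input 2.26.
0.9785

tanh(2.26) = (e^(2.26) - e^(-2.26))/(e^(2.26) + e^(-2.26)) = 0.9785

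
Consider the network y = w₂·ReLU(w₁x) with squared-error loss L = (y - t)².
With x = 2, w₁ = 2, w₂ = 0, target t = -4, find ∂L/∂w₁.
∂L/∂w₁ = 0

Forward pass:
z = w₁x = 2×2 = 4
h = ReLU(4) = 4
y = w₂h = 0×4 = 0

Backward pass:
∂L/∂y = 2(y - t) = 2(0 - -4) = 8
∂y/∂h = w₂ = 0
∂h/∂z = 1 (ReLU derivative)
∂z/∂w₁ = x = 2

∂L/∂w₁ = 8 × 0 × 1 × 2 = 0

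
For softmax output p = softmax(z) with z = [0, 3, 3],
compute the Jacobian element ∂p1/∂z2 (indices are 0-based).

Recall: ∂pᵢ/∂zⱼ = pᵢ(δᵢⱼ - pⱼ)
∂p1/∂z2 = -0.238

p = softmax(z) = [0.02429, 0.4879, 0.4879]
p1 = 0.4879, p2 = 0.4879

∂p1/∂z2 = -p1 × p2 = -0.4879 × 0.4879 = -0.238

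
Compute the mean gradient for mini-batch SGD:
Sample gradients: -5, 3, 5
Average gradient = 1

Average = (1/3)(-5 + 3 + 5) = 3/3 = 1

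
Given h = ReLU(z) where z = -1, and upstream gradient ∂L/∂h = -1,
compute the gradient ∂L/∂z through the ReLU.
∂L/∂z = 0

h = ReLU(-1) = 0
Since z < 0: ∂h/∂z = 0
∂L/∂z = ∂L/∂h · ∂h/∂z = -1 × 0 = 0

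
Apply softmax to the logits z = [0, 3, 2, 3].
p = [0.0206, 0.4136, 0.1522, 0.4136]

exp(z) = [1, 20.09, 7.389, 20.09]
Sum = 48.56
p = [0.0206, 0.4136, 0.1522, 0.4136]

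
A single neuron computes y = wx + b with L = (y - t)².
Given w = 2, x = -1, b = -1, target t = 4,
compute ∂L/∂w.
∂L/∂w = 14

y = wx + b = (2)(-1) + -1 = -3
∂L/∂y = 2(y - t) = 2(-3 - 4) = -14
∂y/∂w = x = -1
∂L/∂w = ∂L/∂y · ∂y/∂w = -14 × -1 = 14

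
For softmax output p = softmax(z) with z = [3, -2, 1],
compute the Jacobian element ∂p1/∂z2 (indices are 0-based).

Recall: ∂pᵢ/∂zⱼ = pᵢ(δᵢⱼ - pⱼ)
∂p1/∂z2 = -0.0006991

p = softmax(z) = [0.8756, 0.0059, 0.1185]
p1 = 0.0059, p2 = 0.1185

∂p1/∂z2 = -p1 × p2 = -0.0059 × 0.1185 = -0.0006991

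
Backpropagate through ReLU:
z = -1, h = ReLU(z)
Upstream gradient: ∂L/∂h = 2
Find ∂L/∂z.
∂L/∂z = 0

h = ReLU(-1) = 0
Since z < 0: ∂h/∂z = 0
∂L/∂z = ∂L/∂h · ∂h/∂z = 2 × 0 = 0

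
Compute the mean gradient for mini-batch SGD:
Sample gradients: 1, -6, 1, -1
Average gradient = -1.25

Average = (1/4)(1 + -6 + 1 + -1) = -5/4 = -1.25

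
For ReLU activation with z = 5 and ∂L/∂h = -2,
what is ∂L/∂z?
∂L/∂z = -2

h = ReLU(5) = 5
Since z > 0: ∂h/∂z = 1
∂L/∂z = ∂L/∂h · ∂h/∂z = -2 × 1 = -2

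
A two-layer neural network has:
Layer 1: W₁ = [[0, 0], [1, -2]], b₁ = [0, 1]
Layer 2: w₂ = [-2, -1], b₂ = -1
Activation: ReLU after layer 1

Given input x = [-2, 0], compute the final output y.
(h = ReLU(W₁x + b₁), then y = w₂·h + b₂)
y = -1

Layer 1 pre-activation: z₁ = [0, -1]
After ReLU: h = [0, 0]
Layer 2 output: y = -2×0 + -1×0 + -1 = -1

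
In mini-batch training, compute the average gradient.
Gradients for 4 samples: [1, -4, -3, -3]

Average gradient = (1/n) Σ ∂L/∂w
Average gradient = -2.25

Average = (1/4)(1 + -4 + -3 + -3) = -9/4 = -2.25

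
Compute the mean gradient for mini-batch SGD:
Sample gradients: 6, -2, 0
Average gradient = 1.333

Average = (1/3)(6 + -2 + 0) = 4/3 = 1.333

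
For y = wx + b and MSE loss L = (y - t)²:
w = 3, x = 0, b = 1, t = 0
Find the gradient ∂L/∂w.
∂L/∂w = 0

y = wx + b = (3)(0) + 1 = 1
∂L/∂y = 2(y - t) = 2(1 - 0) = 2
∂y/∂w = x = 0
∂L/∂w = ∂L/∂y · ∂y/∂w = 2 × 0 = 0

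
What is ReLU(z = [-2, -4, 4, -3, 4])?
h = [0, 0, 4, 0, 4]

ReLU applied element-wise: max(0,-2)=0, max(0,-4)=0, max(0,4)=4, max(0,-3)=0, max(0,4)=4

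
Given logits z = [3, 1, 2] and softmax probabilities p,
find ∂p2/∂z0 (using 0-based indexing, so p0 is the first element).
∂p2/∂z0 = -0.1628

p = softmax(z) = [0.6652, 0.09003, 0.2447]
p2 = 0.2447, p0 = 0.6652

∂p2/∂z0 = -p2 × p0 = -0.2447 × 0.6652 = -0.1628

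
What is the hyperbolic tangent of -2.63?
-0.9897

tanh(-2.63) = (e^(-2.63) - e^(2.63))/(e^(-2.63) + e^(2.63)) = -0.9897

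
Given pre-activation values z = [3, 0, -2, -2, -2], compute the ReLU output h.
h = [3, 0, 0, 0, 0]

ReLU applied element-wise: max(0,3)=3, max(0,0)=0, max(0,-2)=0, max(0,-2)=0, max(0,-2)=0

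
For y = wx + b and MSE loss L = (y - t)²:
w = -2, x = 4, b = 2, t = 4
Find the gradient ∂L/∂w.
∂L/∂w = -80

y = wx + b = (-2)(4) + 2 = -6
∂L/∂y = 2(y - t) = 2(-6 - 4) = -20
∂y/∂w = x = 4
∂L/∂w = ∂L/∂y · ∂y/∂w = -20 × 4 = -80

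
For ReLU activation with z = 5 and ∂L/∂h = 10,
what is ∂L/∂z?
∂L/∂z = 10

h = ReLU(5) = 5
Since z > 0: ∂h/∂z = 1
∂L/∂z = ∂L/∂h · ∂h/∂z = 10 × 1 = 10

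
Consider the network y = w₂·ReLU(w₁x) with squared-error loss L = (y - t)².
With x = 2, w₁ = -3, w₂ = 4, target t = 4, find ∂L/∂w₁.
∂L/∂w₁ = 0

Forward pass:
z = w₁x = -3×2 = -6
h = ReLU(-6) = 0
y = w₂h = 4×0 = 0

Backward pass:
∂L/∂y = 2(y - t) = 2(0 - 4) = -8
∂y/∂h = w₂ = 4
∂h/∂z = 0 (ReLU derivative)
∂z/∂w₁ = x = 2

∂L/∂w₁ = -8 × 4 × 0 × 2 = 0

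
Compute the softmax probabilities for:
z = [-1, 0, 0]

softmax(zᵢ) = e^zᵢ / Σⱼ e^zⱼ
p = [0.1554, 0.4223, 0.4223]

exp(z) = [0.3679, 1, 1]
Sum = 2.368
p = [0.1554, 0.4223, 0.4223]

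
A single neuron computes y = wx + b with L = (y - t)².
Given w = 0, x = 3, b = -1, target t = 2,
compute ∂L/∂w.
∂L/∂w = -18

y = wx + b = (0)(3) + -1 = -1
∂L/∂y = 2(y - t) = 2(-1 - 2) = -6
∂y/∂w = x = 3
∂L/∂w = ∂L/∂y · ∂y/∂w = -6 × 3 = -18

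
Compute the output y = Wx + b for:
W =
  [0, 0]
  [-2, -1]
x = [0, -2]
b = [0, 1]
y = [0, 3]

Wx = [0×0 + 0×-2, -2×0 + -1×-2]
   = [0, 2]
y = Wx + b = [0 + 0, 2 + 1] = [0, 3]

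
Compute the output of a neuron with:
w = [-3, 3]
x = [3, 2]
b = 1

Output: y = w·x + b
y = -2

y = (-3)(3) + (3)(2) + 1 = -2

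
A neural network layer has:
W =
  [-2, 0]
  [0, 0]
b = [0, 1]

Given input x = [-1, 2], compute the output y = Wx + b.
y = [2, 1]

Wx = [-2×-1 + 0×2, 0×-1 + 0×2]
   = [2, 0]
y = Wx + b = [2 + 0, 0 + 1] = [2, 1]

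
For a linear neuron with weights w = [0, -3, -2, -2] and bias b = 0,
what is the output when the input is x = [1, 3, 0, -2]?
y = -5

y = (0)(1) + (-3)(3) + (-2)(0) + (-2)(-2) + 0 = -5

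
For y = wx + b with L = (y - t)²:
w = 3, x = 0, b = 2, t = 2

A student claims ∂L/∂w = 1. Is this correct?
Incorrect

y = (3)(0) + 2 = 2
∂L/∂y = 2(y - t) = 2(2 - 2) = 0
∂y/∂w = x = 0
∂L/∂w = 0 × 0 = 0

Claimed value: 1
Incorrect: The correct gradient is 0.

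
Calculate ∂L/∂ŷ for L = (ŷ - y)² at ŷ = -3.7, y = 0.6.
∂L/∂ŷ = -8.6

∂L/∂ŷ = 2(ŷ - y) = 2(-3.7 - 0.6) = 2(-4.3) = -8.6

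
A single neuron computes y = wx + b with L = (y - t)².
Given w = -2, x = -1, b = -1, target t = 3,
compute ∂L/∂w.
∂L/∂w = 4

y = wx + b = (-2)(-1) + -1 = 1
∂L/∂y = 2(y - t) = 2(1 - 3) = -4
∂y/∂w = x = -1
∂L/∂w = ∂L/∂y · ∂y/∂w = -4 × -1 = 4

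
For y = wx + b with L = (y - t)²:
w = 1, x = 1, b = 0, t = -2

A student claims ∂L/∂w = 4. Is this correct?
Incorrect

y = (1)(1) + 0 = 1
∂L/∂y = 2(y - t) = 2(1 - -2) = 6
∂y/∂w = x = 1
∂L/∂w = 6 × 1 = 6

Claimed value: 4
Incorrect: The correct gradient is 6.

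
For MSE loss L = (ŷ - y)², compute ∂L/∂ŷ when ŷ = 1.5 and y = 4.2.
∂L/∂ŷ = -5.4

∂L/∂ŷ = 2(ŷ - y) = 2(1.5 - 4.2) = 2(-2.7) = -5.4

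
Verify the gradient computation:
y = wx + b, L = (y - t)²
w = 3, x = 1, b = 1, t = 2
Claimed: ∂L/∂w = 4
Correct

y = (3)(1) + 1 = 4
∂L/∂y = 2(y - t) = 2(4 - 2) = 4
∂y/∂w = x = 1
∂L/∂w = 4 × 1 = 4

Claimed value: 4
Correct: The correct gradient is 4.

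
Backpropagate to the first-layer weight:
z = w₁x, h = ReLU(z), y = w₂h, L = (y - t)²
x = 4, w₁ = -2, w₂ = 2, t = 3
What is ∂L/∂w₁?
∂L/∂w₁ = 0

Forward pass:
z = w₁x = -2×4 = -8
h = ReLU(-8) = 0
y = w₂h = 2×0 = 0

Backward pass:
∂L/∂y = 2(y - t) = 2(0 - 3) = -6
∂y/∂h = w₂ = 2
∂h/∂z = 0 (ReLU derivative)
∂z/∂w₁ = x = 4

∂L/∂w₁ = -6 × 2 × 0 × 4 = 0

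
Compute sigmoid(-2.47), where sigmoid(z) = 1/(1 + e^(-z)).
0.07799

sigmoid(-2.47) = 1/(1 + e^(2.47)) = 1/(1 + 11.82) = 0.07799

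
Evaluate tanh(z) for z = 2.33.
0.9812

tanh(2.33) = (e^(2.33) - e^(-2.33))/(e^(2.33) + e^(-2.33)) = 0.9812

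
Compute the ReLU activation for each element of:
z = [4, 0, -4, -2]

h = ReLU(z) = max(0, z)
h = [4, 0, 0, 0]

ReLU applied element-wise: max(0,4)=4, max(0,0)=0, max(0,-4)=0, max(0,-2)=0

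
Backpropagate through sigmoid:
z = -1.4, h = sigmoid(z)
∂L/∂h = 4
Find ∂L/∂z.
∂L/∂z = 0.6347

σ(-1.4) = 0.1978
σ'(-1.4) = σ(-1.4)(1 - σ(-1.4)) = 0.1978 × 0.8022 = 0.1587
∂L/∂z = ∂L/∂h · σ'(z) = 4 × 0.1587 = 0.6347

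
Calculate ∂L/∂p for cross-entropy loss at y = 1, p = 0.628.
∂L/∂p = -1.592

∂L/∂p = -y/p + (1-y)/(1-p) = -1/0.628 + 0 = -1.592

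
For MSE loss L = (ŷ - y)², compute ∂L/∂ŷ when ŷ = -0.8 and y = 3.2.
∂L/∂ŷ = -8.0

∂L/∂ŷ = 2(ŷ - y) = 2(-0.8 - 3.2) = 2(-4.0) = -8.0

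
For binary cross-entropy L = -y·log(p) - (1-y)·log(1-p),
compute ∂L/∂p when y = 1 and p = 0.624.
∂L/∂p = -1.603

∂L/∂p = -y/p + (1-y)/(1-p) = -1/0.624 + 0 = -1.603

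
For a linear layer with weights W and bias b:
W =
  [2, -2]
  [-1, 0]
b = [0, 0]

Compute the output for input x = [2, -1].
y = [6, -2]

Wx = [2×2 + -2×-1, -1×2 + 0×-1]
   = [6, -2]
y = Wx + b = [6 + 0, -2 + 0] = [6, -2]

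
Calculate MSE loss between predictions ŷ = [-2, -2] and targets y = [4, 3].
MSE = 30.5

MSE = (1/2)((-2-4)² + (-2-3)²) = (1/2)(36 + 25) = 30.5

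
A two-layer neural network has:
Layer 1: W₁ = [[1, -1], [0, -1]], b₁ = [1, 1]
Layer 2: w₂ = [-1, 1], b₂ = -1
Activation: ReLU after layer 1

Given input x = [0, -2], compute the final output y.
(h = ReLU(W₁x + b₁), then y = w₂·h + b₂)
y = -1

Layer 1 pre-activation: z₁ = [3, 3]
After ReLU: h = [3, 3]
Layer 2 output: y = -1×3 + 1×3 + -1 = -1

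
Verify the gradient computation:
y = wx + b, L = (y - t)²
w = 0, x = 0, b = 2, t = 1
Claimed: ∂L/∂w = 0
Correct

y = (0)(0) + 2 = 2
∂L/∂y = 2(y - t) = 2(2 - 1) = 2
∂y/∂w = x = 0
∂L/∂w = 2 × 0 = 0

Claimed value: 0
Correct: The correct gradient is 0.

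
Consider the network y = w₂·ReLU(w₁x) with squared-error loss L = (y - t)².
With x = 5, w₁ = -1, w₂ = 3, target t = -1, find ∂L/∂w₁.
∂L/∂w₁ = 0

Forward pass:
z = w₁x = -1×5 = -5
h = ReLU(-5) = 0
y = w₂h = 3×0 = 0

Backward pass:
∂L/∂y = 2(y - t) = 2(0 - -1) = 2
∂y/∂h = w₂ = 3
∂h/∂z = 0 (ReLU derivative)
∂z/∂w₁ = x = 5

∂L/∂w₁ = 2 × 3 × 0 × 5 = 0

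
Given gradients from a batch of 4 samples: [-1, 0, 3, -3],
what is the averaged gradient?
Average gradient = -0.25

Average = (1/4)(-1 + 0 + 3 + -3) = -1/4 = -0.25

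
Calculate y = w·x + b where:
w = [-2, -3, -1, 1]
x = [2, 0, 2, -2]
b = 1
y = -7

y = (-2)(2) + (-3)(0) + (-1)(2) + (1)(-2) + 1 = -7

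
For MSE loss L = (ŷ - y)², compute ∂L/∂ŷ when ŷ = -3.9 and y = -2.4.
∂L/∂ŷ = -3.0

∂L/∂ŷ = 2(ŷ - y) = 2(-3.9 - -2.4) = 2(-1.5) = -3.0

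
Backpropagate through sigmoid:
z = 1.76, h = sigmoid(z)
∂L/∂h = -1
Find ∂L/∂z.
∂L/∂z = -0.1252

σ(1.76) = 0.8532
σ'(1.76) = σ(1.76)(1 - σ(1.76)) = 0.8532 × 0.1468 = 0.1252
∂L/∂z = ∂L/∂h · σ'(z) = -1 × 0.1252 = -0.1252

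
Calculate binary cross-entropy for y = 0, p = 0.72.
L = 1.273

L = -0·log(0.72) - 1·log(0.28) = -log(0.28) = 1.273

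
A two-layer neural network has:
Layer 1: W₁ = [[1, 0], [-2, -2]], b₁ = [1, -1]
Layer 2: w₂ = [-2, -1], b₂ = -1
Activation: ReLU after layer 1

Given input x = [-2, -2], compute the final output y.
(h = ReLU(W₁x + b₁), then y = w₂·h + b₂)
y = -8

Layer 1 pre-activation: z₁ = [-1, 7]
After ReLU: h = [0, 7]
Layer 2 output: y = -2×0 + -1×7 + -1 = -8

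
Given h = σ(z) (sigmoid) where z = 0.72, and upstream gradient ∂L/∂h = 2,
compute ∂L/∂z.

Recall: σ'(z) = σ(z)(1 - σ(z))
∂L/∂z = 0.4404

σ(0.72) = 0.6726
σ'(0.72) = σ(0.72)(1 - σ(0.72)) = 0.6726 × 0.3274 = 0.2202
∂L/∂z = ∂L/∂h · σ'(z) = 2 × 0.2202 = 0.4404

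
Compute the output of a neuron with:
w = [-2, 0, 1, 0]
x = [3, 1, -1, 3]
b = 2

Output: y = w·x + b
y = -5

y = (-2)(3) + (0)(1) + (1)(-1) + (0)(3) + 2 = -5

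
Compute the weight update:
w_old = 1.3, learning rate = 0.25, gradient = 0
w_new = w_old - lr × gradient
w_new = 1.3

w_new = w - η·∂L/∂w = 1.3 - 0.25×(0) = 1.3 - (0) = 1.3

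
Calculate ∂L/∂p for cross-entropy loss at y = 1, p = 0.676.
∂L/∂p = -1.479

∂L/∂p = -y/p + (1-y)/(1-p) = -1/0.676 + 0 = -1.479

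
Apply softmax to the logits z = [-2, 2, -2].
p = [0.0177, 0.9647, 0.0177]

exp(z) = [0.1353, 7.389, 0.1353]
Sum = 7.66
p = [0.0177, 0.9647, 0.0177]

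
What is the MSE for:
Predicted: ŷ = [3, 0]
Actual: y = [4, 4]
MSE = 8.5

MSE = (1/2)((3-4)² + (0-4)²) = (1/2)(1 + 16) = 8.5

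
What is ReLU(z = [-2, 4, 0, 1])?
h = [0, 4, 0, 1]

ReLU applied element-wise: max(0,-2)=0, max(0,4)=4, max(0,0)=0, max(0,1)=1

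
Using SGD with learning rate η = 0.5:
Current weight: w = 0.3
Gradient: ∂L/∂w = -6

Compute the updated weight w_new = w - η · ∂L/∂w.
w_new = 3.3

w_new = w - η·∂L/∂w = 0.3 - 0.5×(-6) = 0.3 - (-3) = 3.3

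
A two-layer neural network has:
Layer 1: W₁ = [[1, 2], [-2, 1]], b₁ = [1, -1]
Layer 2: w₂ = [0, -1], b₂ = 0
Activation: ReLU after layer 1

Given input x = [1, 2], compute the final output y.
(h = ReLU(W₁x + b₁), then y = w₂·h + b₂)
y = 0

Layer 1 pre-activation: z₁ = [6, -1]
After ReLU: h = [6, 0]
Layer 2 output: y = 0×6 + -1×0 + 0 = 0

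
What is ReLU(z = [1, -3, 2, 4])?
h = [1, 0, 2, 4]

ReLU applied element-wise: max(0,1)=1, max(0,-3)=0, max(0,2)=2, max(0,4)=4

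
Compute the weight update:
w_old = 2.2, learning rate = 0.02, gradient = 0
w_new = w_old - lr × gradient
w_new = 2.2

w_new = w - η·∂L/∂w = 2.2 - 0.02×(0) = 2.2 - (0) = 2.2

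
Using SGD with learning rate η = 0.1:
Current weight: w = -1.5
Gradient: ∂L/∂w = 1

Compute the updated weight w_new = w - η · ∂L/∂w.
w_new = -1.6

w_new = w - η·∂L/∂w = -1.5 - 0.1×(1) = -1.5 - (0.1) = -1.6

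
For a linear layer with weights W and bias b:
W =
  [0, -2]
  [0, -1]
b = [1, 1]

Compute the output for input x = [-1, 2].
y = [-3, -1]

Wx = [0×-1 + -2×2, 0×-1 + -1×2]
   = [-4, -2]
y = Wx + b = [-4 + 1, -2 + 1] = [-3, -1]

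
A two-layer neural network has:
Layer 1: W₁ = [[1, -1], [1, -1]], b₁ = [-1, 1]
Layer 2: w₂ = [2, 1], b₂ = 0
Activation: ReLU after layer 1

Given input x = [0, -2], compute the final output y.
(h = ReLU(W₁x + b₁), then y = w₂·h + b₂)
y = 5

Layer 1 pre-activation: z₁ = [1, 3]
After ReLU: h = [1, 3]
Layer 2 output: y = 2×1 + 1×3 + 0 = 5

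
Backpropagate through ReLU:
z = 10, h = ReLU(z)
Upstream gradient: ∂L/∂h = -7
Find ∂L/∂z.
∂L/∂z = -7

h = ReLU(10) = 10
Since z > 0: ∂h/∂z = 1
∂L/∂z = ∂L/∂h · ∂h/∂z = -7 × 1 = -7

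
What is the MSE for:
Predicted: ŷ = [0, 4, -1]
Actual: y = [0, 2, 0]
MSE = 1.667

MSE = (1/3)((0-0)² + (4-2)² + (-1-0)²) = (1/3)(0 + 4 + 1) = 1.667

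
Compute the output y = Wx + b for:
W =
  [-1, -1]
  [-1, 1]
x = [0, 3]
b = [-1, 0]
y = [-4, 3]

Wx = [-1×0 + -1×3, -1×0 + 1×3]
   = [-3, 3]
y = Wx + b = [-3 + -1, 3 + 0] = [-4, 3]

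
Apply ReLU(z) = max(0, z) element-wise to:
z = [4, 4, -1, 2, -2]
h = [4, 4, 0, 2, 0]

ReLU applied element-wise: max(0,4)=4, max(0,4)=4, max(0,-1)=0, max(0,2)=2, max(0,-2)=0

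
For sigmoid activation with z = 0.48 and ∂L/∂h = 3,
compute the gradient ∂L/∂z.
∂L/∂z = 0.7084

σ(0.48) = 0.6177
σ'(0.48) = σ(0.48)(1 - σ(0.48)) = 0.6177 × 0.3823 = 0.2361
∂L/∂z = ∂L/∂h · σ'(z) = 3 × 0.2361 = 0.7084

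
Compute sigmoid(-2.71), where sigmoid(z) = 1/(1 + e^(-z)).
0.06239

sigmoid(-2.71) = 1/(1 + e^(2.71)) = 1/(1 + 15.03) = 0.06239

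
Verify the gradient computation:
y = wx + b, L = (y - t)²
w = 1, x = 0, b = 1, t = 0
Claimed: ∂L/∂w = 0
Correct

y = (1)(0) + 1 = 1
∂L/∂y = 2(y - t) = 2(1 - 0) = 2
∂y/∂w = x = 0
∂L/∂w = 2 × 0 = 0

Claimed value: 0
Correct: The correct gradient is 0.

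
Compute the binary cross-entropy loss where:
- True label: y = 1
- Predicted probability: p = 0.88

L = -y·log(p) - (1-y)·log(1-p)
L = 0.1278

L = -1·log(0.88) - 0·log(0.12) = -log(0.88) = 0.1278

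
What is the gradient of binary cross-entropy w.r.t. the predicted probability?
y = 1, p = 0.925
∂L/∂p = -1.081

∂L/∂p = -y/p + (1-y)/(1-p) = -1/0.925 + 0 = -1.081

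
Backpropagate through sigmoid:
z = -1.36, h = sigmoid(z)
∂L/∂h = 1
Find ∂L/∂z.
∂L/∂z = 0.1625

σ(-1.36) = 0.2042
σ'(-1.36) = σ(-1.36)(1 - σ(-1.36)) = 0.2042 × 0.7958 = 0.1625
∂L/∂z = ∂L/∂h · σ'(z) = 1 × 0.1625 = 0.1625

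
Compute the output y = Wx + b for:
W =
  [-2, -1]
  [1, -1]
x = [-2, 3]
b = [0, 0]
y = [1, -5]

Wx = [-2×-2 + -1×3, 1×-2 + -1×3]
   = [1, -5]
y = Wx + b = [1 + 0, -5 + 0] = [1, -5]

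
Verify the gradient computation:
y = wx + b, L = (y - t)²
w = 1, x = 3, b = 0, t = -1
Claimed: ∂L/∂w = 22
Incorrect

y = (1)(3) + 0 = 3
∂L/∂y = 2(y - t) = 2(3 - -1) = 8
∂y/∂w = x = 3
∂L/∂w = 8 × 3 = 24

Claimed value: 22
Incorrect: The correct gradient is 24.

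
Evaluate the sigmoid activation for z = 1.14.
0.7577

sigmoid(1.14) = 1/(1 + e^(-1.14)) = 1/(1 + 0.3198) = 0.7577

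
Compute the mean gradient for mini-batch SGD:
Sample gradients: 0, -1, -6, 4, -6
Average gradient = -1.8

Average = (1/5)(0 + -1 + -6 + 4 + -6) = -9/5 = -1.8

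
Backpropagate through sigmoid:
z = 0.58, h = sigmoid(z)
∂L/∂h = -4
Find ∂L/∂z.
∂L/∂z = -0.9204

σ(0.58) = 0.6411
σ'(0.58) = σ(0.58)(1 - σ(0.58)) = 0.6411 × 0.3589 = 0.2301
∂L/∂z = ∂L/∂h · σ'(z) = -4 × 0.2301 = -0.9204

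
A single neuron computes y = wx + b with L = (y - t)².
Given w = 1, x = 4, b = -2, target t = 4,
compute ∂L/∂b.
∂L/∂b = -4

y = wx + b = (1)(4) + -2 = 2
∂L/∂y = 2(y - t) = 2(2 - 4) = -4
∂y/∂b = 1
∂L/∂b = ∂L/∂y · ∂y/∂b = -4 × 1 = -4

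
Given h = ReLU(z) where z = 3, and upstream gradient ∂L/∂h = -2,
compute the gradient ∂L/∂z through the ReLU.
∂L/∂z = -2

h = ReLU(3) = 3
Since z > 0: ∂h/∂z = 1
∂L/∂z = ∂L/∂h · ∂h/∂z = -2 × 1 = -2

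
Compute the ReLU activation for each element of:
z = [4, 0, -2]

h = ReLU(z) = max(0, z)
h = [4, 0, 0]

ReLU applied element-wise: max(0,4)=4, max(0,0)=0, max(0,-2)=0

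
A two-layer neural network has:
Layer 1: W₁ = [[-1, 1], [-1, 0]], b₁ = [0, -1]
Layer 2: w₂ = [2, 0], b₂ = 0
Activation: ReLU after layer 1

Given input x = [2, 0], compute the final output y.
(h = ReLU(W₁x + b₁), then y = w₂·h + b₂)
y = 0

Layer 1 pre-activation: z₁ = [-2, -3]
After ReLU: h = [0, 0]
Layer 2 output: y = 2×0 + 0×0 + 0 = 0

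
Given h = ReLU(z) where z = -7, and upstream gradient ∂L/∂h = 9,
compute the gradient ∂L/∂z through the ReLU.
∂L/∂z = 0

h = ReLU(-7) = 0
Since z < 0: ∂h/∂z = 0
∂L/∂z = ∂L/∂h · ∂h/∂z = 9 × 0 = 0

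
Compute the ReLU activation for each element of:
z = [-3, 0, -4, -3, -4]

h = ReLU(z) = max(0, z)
h = [0, 0, 0, 0, 0]

ReLU applied element-wise: max(0,-3)=0, max(0,0)=0, max(0,-4)=0, max(0,-3)=0, max(0,-4)=0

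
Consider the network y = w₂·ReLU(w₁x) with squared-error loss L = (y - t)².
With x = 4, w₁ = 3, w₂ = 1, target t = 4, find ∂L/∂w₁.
∂L/∂w₁ = 64

Forward pass:
z = w₁x = 3×4 = 12
h = ReLU(12) = 12
y = w₂h = 1×12 = 12

Backward pass:
∂L/∂y = 2(y - t) = 2(12 - 4) = 16
∂y/∂h = w₂ = 1
∂h/∂z = 1 (ReLU derivative)
∂z/∂w₁ = x = 4

∂L/∂w₁ = 16 × 1 × 1 × 4 = 64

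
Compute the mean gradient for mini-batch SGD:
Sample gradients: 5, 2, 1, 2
Average gradient = 2.5

Average = (1/4)(5 + 2 + 1 + 2) = 10/4 = 2.5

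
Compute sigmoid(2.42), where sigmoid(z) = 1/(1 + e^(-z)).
0.9183

sigmoid(2.42) = 1/(1 + e^(-2.42)) = 1/(1 + 0.08892) = 0.9183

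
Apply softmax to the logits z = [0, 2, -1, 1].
p = [0.0871, 0.6439, 0.0321, 0.2369]

exp(z) = [1, 7.389, 0.3679, 2.718]
Sum = 11.48
p = [0.0871, 0.6439, 0.0321, 0.2369]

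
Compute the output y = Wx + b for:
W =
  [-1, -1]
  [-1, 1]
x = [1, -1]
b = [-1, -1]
y = [-1, -3]

Wx = [-1×1 + -1×-1, -1×1 + 1×-1]
   = [0, -2]
y = Wx + b = [0 + -1, -2 + -1] = [-1, -3]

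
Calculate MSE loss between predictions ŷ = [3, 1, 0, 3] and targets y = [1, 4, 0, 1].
MSE = 4.25

MSE = (1/4)((3-1)² + (1-4)² + (0-0)² + (3-1)²) = (1/4)(4 + 9 + 0 + 4) = 4.25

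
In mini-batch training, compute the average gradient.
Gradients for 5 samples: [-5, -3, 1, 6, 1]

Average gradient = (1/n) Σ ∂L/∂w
Average gradient = 0

Average = (1/5)(-5 + -3 + 1 + 6 + 1) = 0/5 = 0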